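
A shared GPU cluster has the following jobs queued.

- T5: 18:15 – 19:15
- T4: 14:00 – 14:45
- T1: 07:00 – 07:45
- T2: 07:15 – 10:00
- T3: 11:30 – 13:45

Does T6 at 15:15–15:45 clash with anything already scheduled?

T1: ends 07:45 at or before T6 starts 15:15 → clear.
T2: ends 10:00 at or before T6 starts 15:15 → clear.
T3: ends 13:45 at or before T6 starts 15:15 → clear.
T4: ends 14:45 at or before T6 starts 15:15 → clear.
T5: starts 18:15 at or after T6 ends 15:45 → clear.

No — it doesn't clash with anything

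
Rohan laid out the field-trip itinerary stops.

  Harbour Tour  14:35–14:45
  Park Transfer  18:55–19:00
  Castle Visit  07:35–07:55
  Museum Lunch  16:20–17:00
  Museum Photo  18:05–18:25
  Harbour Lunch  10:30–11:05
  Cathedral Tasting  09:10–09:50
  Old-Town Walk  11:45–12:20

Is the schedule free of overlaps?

Sorted by start: Castle Visit, Cathedral Tasting, Harbour Lunch, Old-Town Walk, Harbour Tour, Museum Lunch, Museum Photo, Park Transfer.
Cathedral Tasting starts after Castle Visit ends; Castle Visit is clear from here.
Harbour Lunch starts after Cathedral Tasting ends; Cathedral Tasting is clear from here.
Old-Town Walk starts after Harbour Lunch ends; Harbour Lunch is clear from here.
Harbour Tour starts after Old-Town Walk ends; Old-Town Walk is clear from here.
Museum Lunch starts after Harbour Tour ends; Harbour Tour is clear from here.
Museum Photo starts after Museum Lunch ends; Museum Lunch is clear from here.
Park Transfer starts after Museum Photo ends.
Every pair is clear; the schedule has no overlaps.

Yes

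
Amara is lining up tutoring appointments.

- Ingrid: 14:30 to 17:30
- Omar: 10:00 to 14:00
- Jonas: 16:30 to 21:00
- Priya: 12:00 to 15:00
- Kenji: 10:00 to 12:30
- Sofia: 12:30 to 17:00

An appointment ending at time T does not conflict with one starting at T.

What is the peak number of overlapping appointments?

3

Sort all start/end points and keep a running count:
10:00 start Kenji → 1
10:00 start Omar → 2
12:00 start Priya → 3
12:30 end Kenji → 2
12:30 start Sofia → 3
14:00 end Omar → 2
14:30 start Ingrid → 3
15:00 end Priya → 2
16:30 start Jonas → 3
17:00 end Sofia → 2
17:30 end Ingrid → 1
21:00 end Jonas → 0
Peak is 3, at 12:00 (Kenji, Omar, Priya).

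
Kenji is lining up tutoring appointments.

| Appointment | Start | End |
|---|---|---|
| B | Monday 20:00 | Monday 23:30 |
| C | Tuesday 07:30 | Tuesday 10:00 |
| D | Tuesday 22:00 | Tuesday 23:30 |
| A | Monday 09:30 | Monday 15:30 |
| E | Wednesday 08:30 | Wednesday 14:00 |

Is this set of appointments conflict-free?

Sorted by start: A, B, C, D, E.
B starts after A ends; A is clear from here.
C starts after B ends; B is clear from here.
D starts after C ends; C is clear from here.
E starts after D ends.
Every pair is clear; the schedule has no overlaps.

Yes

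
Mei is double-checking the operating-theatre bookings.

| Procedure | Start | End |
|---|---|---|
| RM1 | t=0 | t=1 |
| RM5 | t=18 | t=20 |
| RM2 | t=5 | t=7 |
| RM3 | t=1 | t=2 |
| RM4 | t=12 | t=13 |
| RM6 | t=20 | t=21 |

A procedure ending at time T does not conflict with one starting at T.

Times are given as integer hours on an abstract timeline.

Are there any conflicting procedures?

No

Sorted by start: RM1, RM3, RM2, RM4, RM5, RM6.
RM3 starts exactly when RM1 ends (back-to-back, no overlap), so RM1 has no further overlaps.
RM2 starts after RM3 ends, so RM3 has no further overlaps.
RM4 starts after RM2 ends, so RM2 has no further overlaps.
RM5 starts after RM4 ends, so RM4 has no further overlaps.
RM6 starts exactly when RM5 ends (back-to-back, no overlap).
Every pair is clear; the schedule has no overlaps.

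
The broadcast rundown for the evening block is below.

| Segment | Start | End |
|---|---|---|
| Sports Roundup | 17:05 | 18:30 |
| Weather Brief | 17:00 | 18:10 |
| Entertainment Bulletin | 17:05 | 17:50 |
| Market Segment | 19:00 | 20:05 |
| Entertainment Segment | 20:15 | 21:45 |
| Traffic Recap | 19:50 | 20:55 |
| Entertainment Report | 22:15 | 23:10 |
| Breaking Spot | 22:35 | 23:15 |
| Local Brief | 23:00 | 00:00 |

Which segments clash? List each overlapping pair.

Breaking Spot & Entertainment Report, Breaking Spot & Local Brief, Entertainment Bulletin & Sports Roundup, Entertainment Bulletin & Weather Brief, Entertainment Report & Local Brief, Entertainment Segment & Traffic Recap, Market Segment & Traffic Recap, Sports Roundup & Weather Brief

Sorted by start: Weather Brief, Sports Roundup, Entertainment Bulletin, Market Segment, Traffic Recap, Entertainment Segment, Entertainment Report, Breaking Spot, Local Brief.
Sports Roundup starts before Weather Brief ends → Weather Brief and Sports Roundup overlap.
Entertainment Bulletin starts before Weather Brief ends → Weather Brief and Entertainment Bulletin overlap.
Market Segment starts after Weather Brief ends — done with Weather Brief.
Entertainment Bulletin starts before Sports Roundup ends → Sports Roundup and Entertainment Bulletin overlap.
Market Segment starts after Sports Roundup ends — done with Sports Roundup.
Market Segment starts after Entertainment Bulletin ends — done with Entertainment Bulletin.
Traffic Recap starts before Market Segment ends → Market Segment and Traffic Recap overlap.
Entertainment Segment starts after Market Segment ends — done with Market Segment.
Entertainment Segment starts before Traffic Recap ends → Traffic Recap and Entertainment Segment overlap.
Entertainment Report starts after Traffic Recap ends — done with Traffic Recap.
Entertainment Report starts after Entertainment Segment ends — done with Entertainment Segment.
Breaking Spot starts before Entertainment Report ends → Entertainment Report and Breaking Spot overlap.
Local Brief starts before Entertainment Report ends → Entertainment Report and Local Brief overlap.
Local Brief starts before Breaking Spot ends → Breaking Spot and Local Brief overlap.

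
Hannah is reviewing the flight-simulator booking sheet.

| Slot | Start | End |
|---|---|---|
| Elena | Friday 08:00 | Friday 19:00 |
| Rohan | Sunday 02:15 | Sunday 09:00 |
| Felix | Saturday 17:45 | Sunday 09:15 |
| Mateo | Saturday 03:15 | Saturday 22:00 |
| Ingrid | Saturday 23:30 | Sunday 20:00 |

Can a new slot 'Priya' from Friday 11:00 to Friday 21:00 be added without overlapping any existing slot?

No — it overlaps Elena

Elena: starts Friday 08:00 before Priya ends Friday 21:00, and ends Friday 19:00 after Priya starts Friday 11:00 → overlap.
Mateo: starts Saturday 03:15 at or after Priya ends Friday 21:00 → clear.
Felix: starts Saturday 17:45 at or after Priya ends Friday 21:00 → clear.
Ingrid: starts Saturday 23:30 at or after Priya ends Friday 21:00 → clear.
Rohan: starts Sunday 02:15 at or after Priya ends Friday 21:00 → clear.
Priya overlaps Elena.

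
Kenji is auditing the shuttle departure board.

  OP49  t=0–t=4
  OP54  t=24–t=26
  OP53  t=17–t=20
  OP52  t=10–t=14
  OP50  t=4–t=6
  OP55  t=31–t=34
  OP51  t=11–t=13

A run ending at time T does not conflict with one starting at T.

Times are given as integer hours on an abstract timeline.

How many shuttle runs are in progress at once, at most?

Walk through starts and ends in time order (an end at T is processed before a start at T):
t=0 start OP49 → 1
t=4 end OP49 → 0
t=4 start OP50 → 1
t=6 end OP50 → 0
t=10 start OP52 → 1
t=11 start OP51 → 2
t=13 end OP51 → 1
t=14 end OP52 → 0
t=17 start OP53 → 1
t=20 end OP53 → 0
t=24 start OP54 → 1
t=26 end OP54 → 0
t=31 start OP55 → 1
t=34 end OP55 → 0
Peak is 2, at t=11 (OP51, OP52).

2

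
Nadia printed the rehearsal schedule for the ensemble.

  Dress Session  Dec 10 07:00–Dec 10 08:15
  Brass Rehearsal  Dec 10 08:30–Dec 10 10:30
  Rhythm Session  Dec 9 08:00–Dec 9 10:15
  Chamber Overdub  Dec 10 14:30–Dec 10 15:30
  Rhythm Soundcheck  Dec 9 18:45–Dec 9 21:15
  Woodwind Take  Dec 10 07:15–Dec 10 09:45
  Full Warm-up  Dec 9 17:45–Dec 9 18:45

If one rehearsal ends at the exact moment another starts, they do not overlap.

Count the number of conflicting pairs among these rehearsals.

2

Two intervals overlap when each starts before the other ends.
Sorted by start: Rhythm Session, Full Warm-up, Rhythm Soundcheck, Dress Session, Woodwind Take, Brass Rehearsal, Chamber Overdub.
Full Warm-up starts after Rhythm Session ends; Rhythm Session is clear from here.
Rhythm Soundcheck starts exactly when Full Warm-up ends (back-to-back, no overlap); Full Warm-up is clear from here.
Dress Session starts after Rhythm Soundcheck ends; Rhythm Soundcheck is clear from here.
Woodwind Take starts before Dress Session ends → Dress Session and Woodwind Take overlap.
Brass Rehearsal starts after Dress Session ends; Dress Session is clear from here.
Brass Rehearsal starts before Woodwind Take ends → Woodwind Take and Brass Rehearsal overlap.
Chamber Overdub starts after Woodwind Take ends.
Chamber Overdub starts after Brass Rehearsal ends.
Overlapping pairs: Brass Rehearsal & Woodwind Take, Dress Session & Woodwind Take — 2 in total.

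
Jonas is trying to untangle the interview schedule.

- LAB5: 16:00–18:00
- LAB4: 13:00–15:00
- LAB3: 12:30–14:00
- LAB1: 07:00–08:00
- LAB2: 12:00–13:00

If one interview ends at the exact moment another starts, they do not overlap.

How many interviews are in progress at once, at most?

2

Sweep the timeline, counting +1 at each start and −1 at each end (ends before starts at a tie):
07:00 start LAB1 → 1
08:00 end LAB1 → 0
12:00 start LAB2 → 1
12:30 start LAB3 → 2
13:00 end LAB2 → 1
13:00 start LAB4 → 2
14:00 end LAB3 → 1
15:00 end LAB4 → 0
16:00 start LAB5 → 1
18:00 end LAB5 → 0
Peak is 2, at 12:30 (LAB2, LAB3).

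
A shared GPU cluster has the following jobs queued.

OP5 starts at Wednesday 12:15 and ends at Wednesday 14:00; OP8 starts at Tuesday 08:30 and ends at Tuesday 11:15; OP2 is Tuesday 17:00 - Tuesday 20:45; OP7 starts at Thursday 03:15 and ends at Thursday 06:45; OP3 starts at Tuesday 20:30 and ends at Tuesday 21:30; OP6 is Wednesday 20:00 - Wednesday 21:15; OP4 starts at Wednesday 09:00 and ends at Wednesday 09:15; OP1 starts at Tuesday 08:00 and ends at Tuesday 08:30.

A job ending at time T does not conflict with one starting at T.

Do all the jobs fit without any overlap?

No

Sorted by start: OP1, OP8, OP2, OP3, OP4, OP5, OP6, OP7.
OP8 starts exactly when OP1 ends (back-to-back, no overlap), so OP1 has no further overlaps.
OP2 starts after OP8 ends, so OP8 has no further overlaps.
OP3 starts before OP2 ends → OP2 and OP3 overlap.
That's a conflict, so the schedule is not conflict-free.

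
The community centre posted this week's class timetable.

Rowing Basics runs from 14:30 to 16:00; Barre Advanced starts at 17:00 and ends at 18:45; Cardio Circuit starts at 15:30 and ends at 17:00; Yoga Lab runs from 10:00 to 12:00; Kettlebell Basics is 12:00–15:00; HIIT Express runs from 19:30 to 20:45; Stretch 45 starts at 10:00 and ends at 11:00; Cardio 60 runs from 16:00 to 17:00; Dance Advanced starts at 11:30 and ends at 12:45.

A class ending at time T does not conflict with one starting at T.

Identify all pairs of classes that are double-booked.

Two intervals overlap when each starts before the other ends.
Sorted by start: Yoga Lab, Stretch 45, Dance Advanced, Kettlebell Basics, Rowing Basics, Cardio Circuit, Cardio 60, Barre Advanced, HIIT Express.
Stretch 45 starts before Yoga Lab ends → Yoga Lab and Stretch 45 overlap.
Dance Advanced starts before Yoga Lab ends → Yoga Lab and Dance Advanced overlap.
Kettlebell Basics starts exactly when Yoga Lab ends (back-to-back, no overlap), so nothing later overlaps Yoga Lab either.
Dance Advanced starts after Stretch 45 ends, so nothing later overlaps Stretch 45 either.
Kettlebell Basics starts before Dance Advanced ends → Dance Advanced and Kettlebell Basics overlap.
Rowing Basics starts after Dance Advanced ends, so nothing later overlaps Dance Advanced either.
Rowing Basics starts before Kettlebell Basics ends → Kettlebell Basics and Rowing Basics overlap.
Cardio Circuit starts after Kettlebell Basics ends, so nothing later overlaps Kettlebell Basics either.
Cardio Circuit starts before Rowing Basics ends → Rowing Basics and Cardio Circuit overlap.
Cardio 60 starts exactly when Rowing Basics ends (back-to-back, no overlap), so nothing later overlaps Rowing Basics either.
Cardio 60 starts before Cardio Circuit ends → Cardio Circuit and Cardio 60 overlap.
Barre Advanced starts exactly when Cardio Circuit ends (back-to-back, no overlap), so nothing later overlaps Cardio Circuit either.
Barre Advanced starts exactly when Cardio 60 ends (back-to-back, no overlap), so nothing later overlaps Cardio 60 either.
HIIT Express starts after Barre Advanced ends.

Cardio 60 & Cardio Circuit, Cardio Circuit & Rowing Basics, Dance Advanced & Kettlebell Basics, Dance Advanced & Yoga Lab, Kettlebell Basics & Rowing Basics, Stretch 45 & Yoga Lab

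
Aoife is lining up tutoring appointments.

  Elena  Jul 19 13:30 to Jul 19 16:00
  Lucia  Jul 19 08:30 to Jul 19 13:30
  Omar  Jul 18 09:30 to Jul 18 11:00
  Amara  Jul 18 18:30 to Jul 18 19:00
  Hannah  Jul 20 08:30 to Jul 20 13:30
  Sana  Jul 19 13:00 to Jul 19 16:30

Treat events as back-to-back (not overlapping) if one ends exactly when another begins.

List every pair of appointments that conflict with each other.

Elena & Sana, Lucia & Sana

Sorted by start: Omar, Amara, Lucia, Sana, Elena, Hannah.
Amara starts after Omar ends; Omar is clear from here.
Lucia starts after Amara ends; Amara is clear from here.
Sana starts before Lucia ends → Lucia and Sana overlap.
Elena starts exactly when Lucia ends (back-to-back, no overlap); Lucia is clear from here.
Elena starts before Sana ends → Sana and Elena overlap.
Hannah starts after Sana ends.
Hannah starts after Elena ends.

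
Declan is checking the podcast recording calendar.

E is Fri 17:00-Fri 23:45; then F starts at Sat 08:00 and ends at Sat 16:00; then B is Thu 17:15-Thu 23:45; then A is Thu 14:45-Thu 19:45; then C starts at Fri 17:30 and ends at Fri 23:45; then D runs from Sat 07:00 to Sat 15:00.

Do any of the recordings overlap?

Sorted by start: A, B, E, C, D, F.
B starts before A ends → A and B overlap.
That's a conflict, so the schedule is not conflict-free.

Yes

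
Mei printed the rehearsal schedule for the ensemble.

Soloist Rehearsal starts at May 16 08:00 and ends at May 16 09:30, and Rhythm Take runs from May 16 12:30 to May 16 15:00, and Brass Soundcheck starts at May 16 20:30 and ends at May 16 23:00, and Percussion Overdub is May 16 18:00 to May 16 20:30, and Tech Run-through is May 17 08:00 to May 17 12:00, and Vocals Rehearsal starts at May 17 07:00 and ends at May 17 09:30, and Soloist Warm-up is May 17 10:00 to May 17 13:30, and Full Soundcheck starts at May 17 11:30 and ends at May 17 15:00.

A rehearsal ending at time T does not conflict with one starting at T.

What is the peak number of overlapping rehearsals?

3

Walk through starts and ends in time order (an end at T is processed before a start at T):
May 16 08:00 start Soloist Rehearsal → 1
May 16 09:30 end Soloist Rehearsal → 0
May 16 12:30 start Rhythm Take → 1
May 16 15:00 end Rhythm Take → 0
May 16 18:00 start Percussion Overdub → 1
May 16 20:30 end Percussion Overdub → 0
May 16 20:30 start Brass Soundcheck → 1
May 16 23:00 end Brass Soundcheck → 0
May 17 07:00 start Vocals Rehearsal → 1
May 17 08:00 start Tech Run-through → 2
May 17 09:30 end Vocals Rehearsal → 1
May 17 10:00 start Soloist Warm-up → 2
May 17 11:30 start Full Soundcheck → 3
May 17 12:00 end Tech Run-through → 2
May 17 13:30 end Soloist Warm-up → 1
May 17 15:00 end Full Soundcheck → 0
Peak is 3, at May 17 11:30 (Full Soundcheck, Soloist Warm-up, Tech Run-through).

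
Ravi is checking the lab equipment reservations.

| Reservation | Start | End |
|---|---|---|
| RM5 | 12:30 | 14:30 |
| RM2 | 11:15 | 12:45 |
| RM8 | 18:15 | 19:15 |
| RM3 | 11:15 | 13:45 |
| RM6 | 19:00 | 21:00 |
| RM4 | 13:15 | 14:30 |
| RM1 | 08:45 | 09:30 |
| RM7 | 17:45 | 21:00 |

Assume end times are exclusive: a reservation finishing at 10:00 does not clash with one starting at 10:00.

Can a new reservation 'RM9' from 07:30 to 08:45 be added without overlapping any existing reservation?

Yes — the slot is free

RM1: starts 08:45 at or after RM9 ends 08:45 → clear.
RM2: starts 11:15 at or after RM9 ends 08:45 → clear.
RM3: starts 11:15 at or after RM9 ends 08:45 → clear.
RM5: starts 12:30 at or after RM9 ends 08:45 → clear.
RM4: starts 13:15 at or after RM9 ends 08:45 → clear.
RM7: starts 17:45 at or after RM9 ends 08:45 → clear.
RM8: starts 18:15 at or after RM9 ends 08:45 → clear.
RM6: starts 19:00 at or after RM9 ends 08:45 → clear.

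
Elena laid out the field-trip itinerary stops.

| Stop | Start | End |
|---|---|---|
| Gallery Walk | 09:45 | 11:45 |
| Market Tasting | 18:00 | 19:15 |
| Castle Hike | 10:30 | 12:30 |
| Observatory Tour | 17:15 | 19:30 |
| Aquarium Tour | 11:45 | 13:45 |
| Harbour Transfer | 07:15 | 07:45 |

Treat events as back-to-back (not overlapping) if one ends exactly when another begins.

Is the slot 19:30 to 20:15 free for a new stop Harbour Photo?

Harbour Transfer: ends 07:45 at or before Harbour Photo starts 19:30 → clear.
Gallery Walk: ends 11:45 at or before Harbour Photo starts 19:30 → clear.
Castle Hike: ends 12:30 at or before Harbour Photo starts 19:30 → clear.
Aquarium Tour: ends 13:45 at or before Harbour Photo starts 19:30 → clear.
Observatory Tour: ends 19:30 at or before Harbour Photo starts 19:30 → clear.
Market Tasting: ends 19:15 at or before Harbour Photo starts 19:30 → clear.

Yes — the slot is free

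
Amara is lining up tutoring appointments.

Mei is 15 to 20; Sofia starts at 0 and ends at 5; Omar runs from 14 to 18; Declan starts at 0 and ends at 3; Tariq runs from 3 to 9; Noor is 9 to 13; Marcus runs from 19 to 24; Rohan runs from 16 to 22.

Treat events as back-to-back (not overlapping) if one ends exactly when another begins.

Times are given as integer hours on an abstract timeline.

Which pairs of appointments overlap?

Declan & Sofia, Marcus & Mei, Marcus & Rohan, Mei & Omar, Mei & Rohan, Omar & Rohan, Sofia & Tariq

Check each pair: they overlap iff neither finishes before the other starts.
Sorted by start: Sofia, Declan, Tariq, Noor, Omar, Mei, Rohan, Marcus.
Declan starts before Sofia ends → Sofia and Declan overlap.
Tariq starts before Sofia ends → Sofia and Tariq overlap.
Noor starts after Sofia ends, so Sofia has no further overlaps.
Tariq starts exactly when Declan ends (back-to-back, no overlap), so Declan has no further overlaps.
Noor starts exactly when Tariq ends (back-to-back, no overlap), so Tariq has no further overlaps.
Omar starts after Noor ends, so Noor has no further overlaps.
Mei starts before Omar ends → Omar and Mei overlap.
Rohan starts before Omar ends → Omar and Rohan overlap.
Marcus starts after Omar ends.
Rohan starts before Mei ends → Mei and Rohan overlap.
Marcus starts before Mei ends → Mei and Marcus overlap.
Marcus starts before Rohan ends → Rohan and Marcus overlap.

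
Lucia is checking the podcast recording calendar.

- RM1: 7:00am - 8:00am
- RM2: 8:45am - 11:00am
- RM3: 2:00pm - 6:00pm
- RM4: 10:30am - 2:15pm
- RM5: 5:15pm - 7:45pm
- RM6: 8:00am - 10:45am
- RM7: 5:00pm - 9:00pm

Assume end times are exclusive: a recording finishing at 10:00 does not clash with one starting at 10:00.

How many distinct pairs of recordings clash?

Check each pair: they overlap iff neither finishes before the other starts.
Sorted by start: RM1, RM6, RM2, RM4, RM3, RM7, RM5.
RM6 starts exactly when RM1 ends (back-to-back, no overlap) — done with RM1.
RM2 starts before RM6 ends → RM6 and RM2 overlap.
RM4 starts before RM6 ends → RM6 and RM4 overlap.
RM3 starts after RM6 ends — done with RM6.
RM4 starts before RM2 ends → RM2 and RM4 overlap.
RM3 starts after RM2 ends — done with RM2.
RM3 starts before RM4 ends → RM4 and RM3 overlap.
RM7 starts after RM4 ends — done with RM4.
RM7 starts before RM3 ends → RM3 and RM7 overlap.
RM5 starts before RM3 ends → RM3 and RM5 overlap.
RM5 starts before RM7 ends → RM7 and RM5 overlap.
Overlapping pairs: RM2 & RM4, RM2 & RM6, RM3 & RM4, RM3 & RM5, RM3 & RM7, RM4 & RM6, RM5 & RM7 — 7 in total.

7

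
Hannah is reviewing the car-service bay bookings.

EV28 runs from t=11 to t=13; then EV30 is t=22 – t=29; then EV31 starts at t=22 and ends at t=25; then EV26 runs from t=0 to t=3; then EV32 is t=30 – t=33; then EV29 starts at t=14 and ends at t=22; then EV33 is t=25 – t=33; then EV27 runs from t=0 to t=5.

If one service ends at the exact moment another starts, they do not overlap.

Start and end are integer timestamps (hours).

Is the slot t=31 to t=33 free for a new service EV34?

No — it overlaps EV32, EV33

EV26: ends t=3 at or before EV34 starts t=31 → clear.
EV27: ends t=5 at or before EV34 starts t=31 → clear.
EV28: ends t=13 at or before EV34 starts t=31 → clear.
EV29: ends t=22 at or before EV34 starts t=31 → clear.
EV30: ends t=29 at or before EV34 starts t=31 → clear.
EV31: ends t=25 at or before EV34 starts t=31 → clear.
EV33: starts t=25 before EV34 ends t=33, and ends t=33 after EV34 starts t=31 → overlap.
EV32: starts t=30 before EV34 ends t=33, and ends t=33 after EV34 starts t=31 → overlap.
EV34 overlaps EV32, EV33.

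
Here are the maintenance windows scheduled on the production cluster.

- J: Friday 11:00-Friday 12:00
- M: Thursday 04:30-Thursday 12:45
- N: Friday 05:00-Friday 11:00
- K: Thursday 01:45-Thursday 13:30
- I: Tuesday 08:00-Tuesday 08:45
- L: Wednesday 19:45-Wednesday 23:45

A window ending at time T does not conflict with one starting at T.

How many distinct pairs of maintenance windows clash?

Sorted by start: I, L, K, M, N, J.
L starts after I ends, so I has no further overlaps.
K starts after L ends, so L has no further overlaps.
M starts before K ends → K and M overlap.
N starts after K ends, so K has no further overlaps.
N starts after M ends, so M has no further overlaps.
J starts exactly when N ends (back-to-back, no overlap).
Overlapping pairs: K & M — 1 in total.

1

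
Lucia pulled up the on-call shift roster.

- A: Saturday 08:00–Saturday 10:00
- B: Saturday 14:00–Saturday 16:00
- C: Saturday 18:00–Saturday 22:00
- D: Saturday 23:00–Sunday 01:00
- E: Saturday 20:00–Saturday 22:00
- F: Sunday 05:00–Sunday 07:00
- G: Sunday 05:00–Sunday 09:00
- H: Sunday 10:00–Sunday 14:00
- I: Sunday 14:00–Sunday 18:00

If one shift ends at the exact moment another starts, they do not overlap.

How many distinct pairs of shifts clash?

Sorted by start: A, B, C, E, D, F, G, H, I.
B starts after A ends; A is clear from here.
C starts after B ends; B is clear from here.
E starts before C ends → C and E overlap.
D starts after C ends; C is clear from here.
D starts after E ends; E is clear from here.
F starts after D ends; D is clear from here.
G starts before F ends → F and G overlap.
H starts after F ends; F is clear from here.
H starts after G ends; G is clear from here.
I starts exactly when H ends (back-to-back, no overlap).
Overlapping pairs: C & E, F & G — 2 in total.

2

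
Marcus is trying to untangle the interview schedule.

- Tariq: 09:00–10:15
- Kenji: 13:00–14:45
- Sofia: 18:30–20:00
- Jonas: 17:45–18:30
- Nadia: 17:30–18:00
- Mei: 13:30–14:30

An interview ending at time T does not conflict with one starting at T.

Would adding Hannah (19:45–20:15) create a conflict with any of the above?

Tariq: ends 10:15 at or before Hannah starts 19:45 → clear.
Kenji: ends 14:45 at or before Hannah starts 19:45 → clear.
Mei: ends 14:30 at or before Hannah starts 19:45 → clear.
Nadia: ends 18:00 at or before Hannah starts 19:45 → clear.
Jonas: ends 18:30 at or before Hannah starts 19:45 → clear.
Sofia: starts 18:30 before Hannah ends 20:15, and ends 20:00 after Hannah starts 19:45 → overlap.
Hannah overlaps Sofia.

Yes — it overlaps Sofia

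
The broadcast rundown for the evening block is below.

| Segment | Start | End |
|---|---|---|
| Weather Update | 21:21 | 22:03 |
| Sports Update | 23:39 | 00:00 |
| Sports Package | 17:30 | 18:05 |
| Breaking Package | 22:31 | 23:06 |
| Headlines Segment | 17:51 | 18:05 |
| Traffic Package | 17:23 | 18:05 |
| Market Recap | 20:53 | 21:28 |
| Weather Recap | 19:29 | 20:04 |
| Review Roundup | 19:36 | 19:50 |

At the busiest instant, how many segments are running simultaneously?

3

Sweep the timeline, counting +1 at each start and −1 at each end (ends before starts at a tie):
17:23 start Traffic Package → 1
17:30 start Sports Package → 2
17:51 start Headlines Segment → 3
18:05 end Headlines Segment → 2
18:05 end Sports Package → 1
18:05 end Traffic Package → 0
19:29 start Weather Recap → 1
19:36 start Review Roundup → 2
19:50 end Review Roundup → 1
20:04 end Weather Recap → 0
20:53 start Market Recap → 1
21:21 start Weather Update → 2
21:28 end Market Recap → 1
22:03 end Weather Update → 0
22:31 start Breaking Package → 1
23:06 end Breaking Package → 0
23:39 start Sports Update → 1
00:00 end Sports Update → 0
Peak is 3, at 17:51 (Headlines Segment, Sports Package, Traffic Package).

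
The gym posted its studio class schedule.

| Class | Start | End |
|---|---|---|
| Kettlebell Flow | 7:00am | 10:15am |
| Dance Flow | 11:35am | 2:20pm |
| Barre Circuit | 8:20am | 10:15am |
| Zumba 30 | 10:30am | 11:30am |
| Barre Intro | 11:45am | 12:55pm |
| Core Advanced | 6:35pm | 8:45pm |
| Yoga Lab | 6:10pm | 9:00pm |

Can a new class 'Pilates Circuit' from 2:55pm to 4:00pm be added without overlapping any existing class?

Yes — the slot is free

Kettlebell Flow: ends 10:15am at or before Pilates Circuit starts 2:55pm → clear.
Barre Circuit: ends 10:15am at or before Pilates Circuit starts 2:55pm → clear.
Zumba 30: ends 11:30am at or before Pilates Circuit starts 2:55pm → clear.
Dance Flow: ends 2:20pm at or before Pilates Circuit starts 2:55pm → clear.
Barre Intro: ends 12:55pm at or before Pilates Circuit starts 2:55pm → clear.
Yoga Lab: starts 6:10pm at or after Pilates Circuit ends 4:00pm → clear.
Core Advanced: starts 6:35pm at or after Pilates Circuit ends 4:00pm → clear.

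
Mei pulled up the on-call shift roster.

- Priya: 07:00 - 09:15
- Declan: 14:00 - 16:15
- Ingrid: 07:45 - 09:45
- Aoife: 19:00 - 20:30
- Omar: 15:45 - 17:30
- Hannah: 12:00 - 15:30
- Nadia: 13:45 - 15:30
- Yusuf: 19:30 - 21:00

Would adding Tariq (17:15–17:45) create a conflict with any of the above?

Priya: ends 09:15 at or before Tariq starts 17:15 → clear.
Ingrid: ends 09:45 at or before Tariq starts 17:15 → clear.
Hannah: ends 15:30 at or before Tariq starts 17:15 → clear.
Nadia: ends 15:30 at or before Tariq starts 17:15 → clear.
Declan: ends 16:15 at or before Tariq starts 17:15 → clear.
Omar: starts 15:45 before Tariq ends 17:45, and ends 17:30 after Tariq starts 17:15 → overlap.
Aoife: starts 19:00 at or after Tariq ends 17:45 → clear.
Yusuf: starts 19:30 at or after Tariq ends 17:45 → clear.
Tariq overlaps Omar.

Yes — it overlaps Omar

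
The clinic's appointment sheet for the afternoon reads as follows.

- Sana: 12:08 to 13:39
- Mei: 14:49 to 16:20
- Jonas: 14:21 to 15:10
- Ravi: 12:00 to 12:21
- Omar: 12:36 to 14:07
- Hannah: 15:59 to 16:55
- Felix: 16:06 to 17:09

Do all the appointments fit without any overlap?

Check each pair: they overlap iff neither finishes before the other starts.
Sorted by start: Ravi, Sana, Omar, Jonas, Mei, Hannah, Felix.
Sana starts before Ravi ends → Ravi and Sana overlap.
That's a conflict, so the schedule is not conflict-free.

No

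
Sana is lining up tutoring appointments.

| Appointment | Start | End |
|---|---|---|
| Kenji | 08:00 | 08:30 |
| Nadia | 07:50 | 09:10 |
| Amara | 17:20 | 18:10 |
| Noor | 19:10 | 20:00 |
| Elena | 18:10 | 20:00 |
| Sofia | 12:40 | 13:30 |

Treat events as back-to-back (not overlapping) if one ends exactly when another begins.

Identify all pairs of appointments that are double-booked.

Sorted by start: Nadia, Kenji, Sofia, Amara, Elena, Noor.
Kenji starts before Nadia ends → Nadia and Kenji overlap.
Sofia starts after Nadia ends; Nadia is clear from here.
Sofia starts after Kenji ends; Kenji is clear from here.
Amara starts after Sofia ends; Sofia is clear from here.
Elena starts exactly when Amara ends (back-to-back, no overlap); Amara is clear from here.
Noor starts before Elena ends → Elena and Noor overlap.

Elena & Noor, Kenji & Nadia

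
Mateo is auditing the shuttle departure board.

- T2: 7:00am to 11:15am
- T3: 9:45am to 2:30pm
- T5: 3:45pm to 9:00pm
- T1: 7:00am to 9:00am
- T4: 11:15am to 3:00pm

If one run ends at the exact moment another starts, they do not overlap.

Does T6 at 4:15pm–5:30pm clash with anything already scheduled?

Yes — it overlaps T5

T1: ends 9:00am at or before T6 starts 4:15pm → clear.
T2: ends 11:15am at or before T6 starts 4:15pm → clear.
T3: ends 2:30pm at or before T6 starts 4:15pm → clear.
T4: ends 3:00pm at or before T6 starts 4:15pm → clear.
T5: starts 3:45pm before T6 ends 5:30pm, and ends 9:00pm after T6 starts 4:15pm → overlap.
T6 overlaps T5.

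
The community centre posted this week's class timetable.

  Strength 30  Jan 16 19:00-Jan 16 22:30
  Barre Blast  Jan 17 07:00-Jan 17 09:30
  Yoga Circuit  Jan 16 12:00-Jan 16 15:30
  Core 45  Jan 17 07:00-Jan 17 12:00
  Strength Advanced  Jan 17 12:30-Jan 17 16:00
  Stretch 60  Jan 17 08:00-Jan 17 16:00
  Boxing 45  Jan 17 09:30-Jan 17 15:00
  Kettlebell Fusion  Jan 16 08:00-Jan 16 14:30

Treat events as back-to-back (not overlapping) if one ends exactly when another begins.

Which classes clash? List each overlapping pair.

Two intervals overlap when each starts before the other ends.
Sorted by start: Kettlebell Fusion, Yoga Circuit, Strength 30, Core 45, Barre Blast, Stretch 60, Boxing 45, Strength Advanced.
Yoga Circuit starts before Kettlebell Fusion ends → Kettlebell Fusion and Yoga Circuit overlap.
Strength 30 starts after Kettlebell Fusion ends, so nothing later overlaps Kettlebell Fusion either.
Strength 30 starts after Yoga Circuit ends, so nothing later overlaps Yoga Circuit either.
Core 45 starts after Strength 30 ends, so nothing later overlaps Strength 30 either.
Barre Blast starts before Core 45 ends → Core 45 and Barre Blast overlap.
Stretch 60 starts before Core 45 ends → Core 45 and Stretch 60 overlap.
Boxing 45 starts before Core 45 ends → Core 45 and Boxing 45 overlap.
Strength Advanced starts after Core 45 ends.
Stretch 60 starts before Barre Blast ends → Barre Blast and Stretch 60 overlap.
Boxing 45 starts exactly when Barre Blast ends (back-to-back, no overlap), so nothing later overlaps Barre Blast either.
Boxing 45 starts before Stretch 60 ends → Stretch 60 and Boxing 45 overlap.
Strength Advanced starts before Stretch 60 ends → Stretch 60 and Strength Advanced overlap.
Strength Advanced starts before Boxing 45 ends → Boxing 45 and Strength Advanced overlap.

Barre Blast & Core 45, Barre Blast & Stretch 60, Boxing 45 & Core 45, Boxing 45 & Strength Advanced, Boxing 45 & Stretch 60, Core 45 & Stretch 60, Kettlebell Fusion & Yoga Circuit, Strength Advanced & Stretch 60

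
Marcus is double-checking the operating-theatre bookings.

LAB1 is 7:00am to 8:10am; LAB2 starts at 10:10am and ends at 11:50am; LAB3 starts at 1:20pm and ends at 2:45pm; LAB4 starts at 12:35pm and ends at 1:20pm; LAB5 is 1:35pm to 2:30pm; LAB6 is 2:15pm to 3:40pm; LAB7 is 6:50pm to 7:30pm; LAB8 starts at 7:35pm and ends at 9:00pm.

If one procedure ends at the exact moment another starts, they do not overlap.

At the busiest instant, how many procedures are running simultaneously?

3

Sort all start/end points and keep a running count:
7:00am start LAB1 → 1
8:10am end LAB1 → 0
10:10am start LAB2 → 1
11:50am end LAB2 → 0
12:35pm start LAB4 → 1
1:20pm end LAB4 → 0
1:20pm start LAB3 → 1
1:35pm start LAB5 → 2
2:15pm start LAB6 → 3
2:30pm end LAB5 → 2
2:45pm end LAB3 → 1
3:40pm end LAB6 → 0
6:50pm start LAB7 → 1
7:30pm end LAB7 → 0
7:35pm start LAB8 → 1
9:00pm end LAB8 → 0
Peak is 3, at 2:15pm (LAB3, LAB5, LAB6).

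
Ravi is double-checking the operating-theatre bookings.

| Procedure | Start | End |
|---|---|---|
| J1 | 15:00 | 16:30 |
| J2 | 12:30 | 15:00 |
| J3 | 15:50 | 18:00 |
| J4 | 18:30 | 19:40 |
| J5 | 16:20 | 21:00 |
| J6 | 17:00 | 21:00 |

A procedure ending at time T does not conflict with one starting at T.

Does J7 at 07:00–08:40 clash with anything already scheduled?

No — it doesn't clash with anything

J2: starts 12:30 at or after J7 ends 08:40 → clear.
J1: starts 15:00 at or after J7 ends 08:40 → clear.
J3: starts 15:50 at or after J7 ends 08:40 → clear.
J5: starts 16:20 at or after J7 ends 08:40 → clear.
J6: starts 17:00 at or after J7 ends 08:40 → clear.
J4: starts 18:30 at or after J7 ends 08:40 → clear.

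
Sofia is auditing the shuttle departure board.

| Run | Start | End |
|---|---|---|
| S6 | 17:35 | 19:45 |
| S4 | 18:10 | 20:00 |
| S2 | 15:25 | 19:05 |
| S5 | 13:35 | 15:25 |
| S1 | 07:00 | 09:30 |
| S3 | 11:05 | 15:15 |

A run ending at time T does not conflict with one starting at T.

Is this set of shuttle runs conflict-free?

Sorted by start: S1, S3, S5, S2, S6, S4.
S3 starts after S1 ends — done with S1.
S5 starts before S3 ends → S3 and S5 overlap.
That's a conflict, so the schedule is not conflict-free.

No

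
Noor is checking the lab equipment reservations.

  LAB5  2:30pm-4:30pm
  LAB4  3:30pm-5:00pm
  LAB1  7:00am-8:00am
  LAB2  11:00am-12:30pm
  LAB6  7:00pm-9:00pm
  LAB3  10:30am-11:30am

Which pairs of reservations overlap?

LAB2 & LAB3, LAB4 & LAB5

Sorted by start: LAB1, LAB3, LAB2, LAB5, LAB4, LAB6.
LAB3 starts after LAB1 ends, so nothing later overlaps LAB1 either.
LAB2 starts before LAB3 ends → LAB3 and LAB2 overlap.
LAB5 starts after LAB3 ends, so nothing later overlaps LAB3 either.
LAB5 starts after LAB2 ends, so nothing later overlaps LAB2 either.
LAB4 starts before LAB5 ends → LAB5 and LAB4 overlap.
LAB6 starts after LAB5 ends.
LAB6 starts after LAB4 ends.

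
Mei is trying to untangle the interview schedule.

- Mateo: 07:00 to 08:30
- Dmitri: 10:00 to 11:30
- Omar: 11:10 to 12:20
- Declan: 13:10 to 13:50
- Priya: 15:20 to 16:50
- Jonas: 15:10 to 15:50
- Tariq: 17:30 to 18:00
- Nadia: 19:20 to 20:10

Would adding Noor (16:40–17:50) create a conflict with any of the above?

Mateo: ends 08:30 at or before Noor starts 16:40 → clear.
Dmitri: ends 11:30 at or before Noor starts 16:40 → clear.
Omar: ends 12:20 at or before Noor starts 16:40 → clear.
Declan: ends 13:50 at or before Noor starts 16:40 → clear.
Jonas: ends 15:50 at or before Noor starts 16:40 → clear.
Priya: starts 15:20 before Noor ends 17:50, and ends 16:50 after Noor starts 16:40 → overlap.
Tariq: starts 17:30 before Noor ends 17:50, and ends 18:00 after Noor starts 16:40 → overlap.
Nadia: starts 19:20 at or after Noor ends 17:50 → clear.
Noor overlaps Priya, Tariq.

Yes — it overlaps Priya, Tariq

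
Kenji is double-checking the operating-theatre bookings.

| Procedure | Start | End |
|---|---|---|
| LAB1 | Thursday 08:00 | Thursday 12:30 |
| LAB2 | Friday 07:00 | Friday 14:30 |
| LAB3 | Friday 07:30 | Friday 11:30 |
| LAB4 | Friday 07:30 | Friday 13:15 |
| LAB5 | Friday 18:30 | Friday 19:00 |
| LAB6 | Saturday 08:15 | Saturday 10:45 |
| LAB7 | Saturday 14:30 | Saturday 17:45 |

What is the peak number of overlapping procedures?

Walk through starts and ends in time order (an end at T is processed before a start at T):
Thursday 08:00 start LAB1 → 1
Thursday 12:30 end LAB1 → 0
Friday 07:00 start LAB2 → 1
Friday 07:30 start LAB3 → 2
Friday 07:30 start LAB4 → 3
Friday 11:30 end LAB3 → 2
Friday 13:15 end LAB4 → 1
Friday 14:30 end LAB2 → 0
Friday 18:30 start LAB5 → 1
Friday 19:00 end LAB5 → 0
Saturday 08:15 start LAB6 → 1
Saturday 10:45 end LAB6 → 0
Saturday 14:30 start LAB7 → 1
Saturday 17:45 end LAB7 → 0
Peak is 3, at Friday 07:30 (LAB2, LAB3, LAB4).

3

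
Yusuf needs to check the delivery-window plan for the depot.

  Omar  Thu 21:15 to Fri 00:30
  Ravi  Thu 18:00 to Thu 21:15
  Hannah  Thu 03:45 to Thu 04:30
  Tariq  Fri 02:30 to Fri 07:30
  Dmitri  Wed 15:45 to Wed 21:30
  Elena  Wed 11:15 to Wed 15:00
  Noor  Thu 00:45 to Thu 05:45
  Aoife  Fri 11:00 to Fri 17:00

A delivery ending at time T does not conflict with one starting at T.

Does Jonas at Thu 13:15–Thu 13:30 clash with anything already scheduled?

Elena: ends Wed 15:00 at or before Jonas starts Thu 13:15 → clear.
Dmitri: ends Wed 21:30 at or before Jonas starts Thu 13:15 → clear.
Noor: ends Thu 05:45 at or before Jonas starts Thu 13:15 → clear.
Hannah: ends Thu 04:30 at or before Jonas starts Thu 13:15 → clear.
Ravi: starts Thu 18:00 at or after Jonas ends Thu 13:30 → clear.
Omar: starts Thu 21:15 at or after Jonas ends Thu 13:30 → clear.
Tariq: starts Fri 02:30 at or after Jonas ends Thu 13:30 → clear.
Aoife: starts Fri 11:00 at or after Jonas ends Thu 13:30 → clear.

No — it doesn't clash with anything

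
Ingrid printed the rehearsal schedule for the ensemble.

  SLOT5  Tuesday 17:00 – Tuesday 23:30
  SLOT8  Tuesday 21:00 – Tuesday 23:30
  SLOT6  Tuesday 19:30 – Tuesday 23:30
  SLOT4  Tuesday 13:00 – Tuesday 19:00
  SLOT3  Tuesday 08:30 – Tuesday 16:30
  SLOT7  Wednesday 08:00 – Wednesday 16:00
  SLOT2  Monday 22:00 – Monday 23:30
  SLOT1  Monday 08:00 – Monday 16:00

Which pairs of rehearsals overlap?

SLOT3 & SLOT4, SLOT4 & SLOT5, SLOT5 & SLOT6, SLOT5 & SLOT8, SLOT6 & SLOT8

Two intervals overlap when each starts before the other ends.
Sorted by start: SLOT1, SLOT2, SLOT3, SLOT4, SLOT5, SLOT6, SLOT8, SLOT7.
SLOT2 starts after SLOT1 ends; SLOT1 is clear from here.
SLOT3 starts after SLOT2 ends; SLOT2 is clear from here.
SLOT4 starts before SLOT3 ends → SLOT3 and SLOT4 overlap.
SLOT5 starts after SLOT3 ends; SLOT3 is clear from here.
SLOT5 starts before SLOT4 ends → SLOT4 and SLOT5 overlap.
SLOT6 starts after SLOT4 ends; SLOT4 is clear from here.
SLOT6 starts before SLOT5 ends → SLOT5 and SLOT6 overlap.
SLOT8 starts before SLOT5 ends → SLOT5 and SLOT8 overlap.
SLOT7 starts after SLOT5 ends.
SLOT8 starts before SLOT6 ends → SLOT6 and SLOT8 overlap.
SLOT7 starts after SLOT6 ends.
SLOT7 starts after SLOT8 ends.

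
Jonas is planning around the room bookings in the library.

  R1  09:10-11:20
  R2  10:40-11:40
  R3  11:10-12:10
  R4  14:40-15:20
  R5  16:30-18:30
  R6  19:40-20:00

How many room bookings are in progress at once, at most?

3

Sort all start/end points and keep a running count:
09:10 start R1 → 1
10:40 start R2 → 2
11:10 start R3 → 3
11:20 end R1 → 2
11:40 end R2 → 1
12:10 end R3 → 0
14:40 start R4 → 1
15:20 end R4 → 0
16:30 start R5 → 1
18:30 end R5 → 0
19:40 start R6 → 1
20:00 end R6 → 0
Peak is 3, at 11:10 (R1, R2, R3).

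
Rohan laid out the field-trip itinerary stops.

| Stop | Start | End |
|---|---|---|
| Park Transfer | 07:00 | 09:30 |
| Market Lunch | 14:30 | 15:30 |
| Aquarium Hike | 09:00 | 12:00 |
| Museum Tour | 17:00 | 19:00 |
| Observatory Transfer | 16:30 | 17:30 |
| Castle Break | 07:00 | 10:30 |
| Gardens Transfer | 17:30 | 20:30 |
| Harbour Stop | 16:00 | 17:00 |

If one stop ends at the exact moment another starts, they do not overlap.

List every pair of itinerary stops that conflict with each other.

Sorted by start: Castle Break, Park Transfer, Aquarium Hike, Market Lunch, Harbour Stop, Observatory Transfer, Museum Tour, Gardens Transfer.
Park Transfer starts before Castle Break ends → Castle Break and Park Transfer overlap.
Aquarium Hike starts before Castle Break ends → Castle Break and Aquarium Hike overlap.
Market Lunch starts after Castle Break ends — done with Castle Break.
Aquarium Hike starts before Park Transfer ends → Park Transfer and Aquarium Hike overlap.
Market Lunch starts after Park Transfer ends — done with Park Transfer.
Market Lunch starts after Aquarium Hike ends — done with Aquarium Hike.
Harbour Stop starts after Market Lunch ends — done with Market Lunch.
Observatory Transfer starts before Harbour Stop ends → Harbour Stop and Observatory Transfer overlap.
Museum Tour starts exactly when Harbour Stop ends (back-to-back, no overlap) — done with Harbour Stop.
Museum Tour starts before Observatory Transfer ends → Observatory Transfer and Museum Tour overlap.
Gardens Transfer starts exactly when Observatory Transfer ends (back-to-back, no overlap).
Gardens Transfer starts before Museum Tour ends → Museum Tour and Gardens Transfer overlap.

Aquarium Hike & Castle Break, Aquarium Hike & Park Transfer, Castle Break & Park Transfer, Gardens Transfer & Museum Tour, Harbour Stop & Observatory Transfer, Museum Tour & Observatory Transfer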